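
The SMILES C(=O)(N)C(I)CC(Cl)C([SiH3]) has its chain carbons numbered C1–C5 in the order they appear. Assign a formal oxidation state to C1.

+3

Count +1 for every bond to an atom more electronegative than carbon and −1 for every bond to one less electronegative; C–C bonds are 0.
C1 has one bond to C (0), a double bond to O (2×+1 = +2), one bond to N (+1).
Oxidation state = 0 + 2 + 1 = +3.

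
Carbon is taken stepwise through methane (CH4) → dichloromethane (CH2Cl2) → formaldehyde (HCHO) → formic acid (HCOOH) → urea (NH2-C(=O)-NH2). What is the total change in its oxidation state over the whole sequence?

+8

Carbon oxidation states along the series — methane: -4, dichloromethane: 0, formaldehyde: 0, formic acid: +2, urea: +4.
Net change = +4 − (-4) = +8.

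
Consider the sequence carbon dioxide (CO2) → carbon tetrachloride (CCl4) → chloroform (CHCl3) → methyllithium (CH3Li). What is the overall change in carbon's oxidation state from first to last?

Carbon oxidation states along the series — carbon dioxide: +4, carbon tetrachloride: +4, chloroform: +2, methyllithium: -4.
Net change = -4 − (+4) = -8.

-8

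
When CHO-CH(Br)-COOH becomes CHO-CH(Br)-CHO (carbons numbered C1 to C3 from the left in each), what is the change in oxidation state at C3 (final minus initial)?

-2

Before: C3 has 1 bond to C, 3 bonds to O → oxidation state +3.
After: C3 has 1 bond to C, 1 bond to H, 2 bonds to O → oxidation state +1.
Δ = +1 − (+3) = -2, so this is a reduction at C3.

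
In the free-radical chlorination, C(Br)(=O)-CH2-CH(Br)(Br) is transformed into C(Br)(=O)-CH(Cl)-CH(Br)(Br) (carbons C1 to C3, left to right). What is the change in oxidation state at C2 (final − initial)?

Before: C2 has 2 bonds to C, 2 bonds to H → oxidation state -2.
After: C2 has 2 bonds to C, 1 bond to H, 1 bond to Cl → oxidation state 0.
Δ = 0 − (-2) = +2, so this is an oxidation at C2.

+2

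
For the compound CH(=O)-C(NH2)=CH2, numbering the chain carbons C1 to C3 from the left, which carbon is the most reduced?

Bonds to more-electronegative neighbours contribute +1 each, bonds to H or metals contribute −1 each, and C–C bonds contribute 0. Tallying each carbon:
C1: 1C, 1H, 2O → 0 − 1 + 2 = +1
C2: 3C, 1N → 0 + 1 = +1
C3: 2C, 2H → 0 − 2 = -2
The most reduced carbon is C3 at -2.

C3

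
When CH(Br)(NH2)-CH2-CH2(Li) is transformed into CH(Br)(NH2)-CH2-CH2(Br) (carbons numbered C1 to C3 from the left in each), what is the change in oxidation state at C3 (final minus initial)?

Before: C3 has 1 bond to C, 2 bonds to H, 1 bond to Li → oxidation state -3.
After: C3 has 1 bond to C, 2 bonds to H, 1 bond to Br → oxidation state -1.
Δ = -1 − (-3) = +2, so this is an oxidation at C3.

+2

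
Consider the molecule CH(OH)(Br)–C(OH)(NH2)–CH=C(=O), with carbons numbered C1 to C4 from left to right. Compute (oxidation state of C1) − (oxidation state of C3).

C1: 1C, 1H, 1O, 1Br → 0 − 1 + 1 + 1 = +1
C3: 3C, 1H → 0 − 1 = -1
Difference: +1 − (-1) = +2.

+2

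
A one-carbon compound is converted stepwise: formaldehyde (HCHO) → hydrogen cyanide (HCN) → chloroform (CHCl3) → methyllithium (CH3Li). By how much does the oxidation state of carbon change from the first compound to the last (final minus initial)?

-4

Carbon oxidation states along the series — formaldehyde: 0, hydrogen cyanide: +2, chloroform: +2, methyllithium: -4.
Net change = -4 − (0) = -4.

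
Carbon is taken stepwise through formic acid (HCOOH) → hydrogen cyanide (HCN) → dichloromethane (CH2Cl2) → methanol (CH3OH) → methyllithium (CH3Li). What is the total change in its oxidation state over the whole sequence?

-6

Carbon oxidation states along the series — formic acid: +2, hydrogen cyanide: +2, dichloromethane: 0, methanol: -2, methyllithium: -4.
Net change = -4 − (+2) = -6.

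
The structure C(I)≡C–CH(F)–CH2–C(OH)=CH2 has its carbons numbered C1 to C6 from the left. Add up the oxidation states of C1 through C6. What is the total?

Assign +1 per bond to O/N/halogen, −1 per bond to H or an electropositive element, and 0 per bond to carbon. Tallying each carbon:
C1: 3C, 1I → 0 + 1 = +1
C2: 4C → 0 = 0
C3: 2C, 1H, 1F → 0 − 1 + 1 = 0
C4: 2C, 2H → 0 − 2 = -2
C5: 3C, 1O → 0 + 1 = +1
C6: 2C, 2H → 0 − 2 = -2
Sum = +1 + 0 + 0 − 2 + 1 − 2 = -2.

-2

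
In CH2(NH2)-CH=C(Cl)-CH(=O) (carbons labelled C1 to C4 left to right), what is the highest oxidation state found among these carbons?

Tallying each carbon's bonds:
C1: 1C, 2H, 1N → 0 − 2 + 1 = -1
C2: 3C, 1H → 0 − 1 = -1
C3: 3C, 1Cl → 0 + 1 = +1
C4: 1C, 1H, 2O → 0 − 1 + 2 = +1
The highest value is +1.

+1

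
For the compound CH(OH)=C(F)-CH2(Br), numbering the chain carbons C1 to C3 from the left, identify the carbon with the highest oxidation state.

Each bond to a more electronegative atom (O, N, halogen) counts +1, each bond to a less electronegative atom (H, metal, B, Si) counts −1, and each C–C bond counts 0. Tallying each carbon:
C1: 2C, 1H, 1O → 0 − 1 + 1 = 0
C2: 3C, 1F → 0 + 1 = +1
C3: 1C, 2H, 1Br → 0 − 2 + 1 = -1
The most oxidised carbon is C2 at +1.

C2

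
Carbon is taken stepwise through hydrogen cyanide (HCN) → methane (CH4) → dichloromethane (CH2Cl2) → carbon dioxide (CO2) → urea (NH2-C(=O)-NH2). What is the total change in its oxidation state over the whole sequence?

Carbon oxidation states along the series — hydrogen cyanide: +2, methane: -4, dichloromethane: 0, carbon dioxide: +4, urea: +4.
Net change = +4 − (+2) = +2.

+2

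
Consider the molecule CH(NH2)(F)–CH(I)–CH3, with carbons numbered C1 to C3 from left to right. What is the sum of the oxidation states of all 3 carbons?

Tallying each carbon's bonds:
C1: 1C, 1H, 1N, 1F → 0 − 1 + 1 + 1 = +1
C2: 2C, 1H, 1I → 0 − 1 + 1 = 0
C3: 1C, 3H → 0 − 3 = -3
Sum = +1 + 0 − 3 = -2.

-2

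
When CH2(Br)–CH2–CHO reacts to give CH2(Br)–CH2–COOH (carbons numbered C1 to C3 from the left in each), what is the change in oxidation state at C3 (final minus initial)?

+2

Before: C3 has 1 bond to C, 1 bond to H, 2 bonds to O → oxidation state +1.
After: C3 has 1 bond to C, 3 bonds to O → oxidation state +3.
Δ = +3 − (+1) = +2, so this is an oxidation at C3.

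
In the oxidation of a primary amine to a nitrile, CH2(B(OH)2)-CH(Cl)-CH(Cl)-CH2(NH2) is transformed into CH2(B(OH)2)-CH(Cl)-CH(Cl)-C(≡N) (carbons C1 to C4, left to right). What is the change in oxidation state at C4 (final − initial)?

Before: C4 has 1 bond to C, 2 bonds to H, 1 bond to N → oxidation state -1.
After: C4 has 1 bond to C, 3 bonds to N → oxidation state +3.
Δ = +3 − (-1) = +4, so this is an oxidation at C4.

+4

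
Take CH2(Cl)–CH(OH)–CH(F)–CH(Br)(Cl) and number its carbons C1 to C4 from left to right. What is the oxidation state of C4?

+1

C4 has one bond to C (0), one bond to Br (+1), one bond to H (-1), one bond to Cl (+1).
Oxidation state = 0 + 1 − 1 + 1 = +1.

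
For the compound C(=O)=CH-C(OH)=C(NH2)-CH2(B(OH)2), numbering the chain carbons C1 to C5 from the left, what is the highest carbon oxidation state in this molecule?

+2

Tallying each carbon's bonds:
C1: 2C, 2O → 0 + 2 = +2
C2: 3C, 1H → 0 − 1 = -1
C3: 3C, 1O → 0 + 1 = +1
C4: 3C, 1N → 0 + 1 = +1
C5: 1C, 2H, 1B → 0 − 2 − 1 = -3
The highest value is +2.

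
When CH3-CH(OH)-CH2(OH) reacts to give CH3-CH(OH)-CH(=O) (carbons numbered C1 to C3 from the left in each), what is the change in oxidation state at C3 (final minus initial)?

Before: C3 has 1 bond to C, 2 bonds to H, 1 bond to O → oxidation state -1.
After: C3 has 1 bond to C, 1 bond to H, 2 bonds to O → oxidation state +1.
Δ = +1 − (-1) = +2, so this is an oxidation at C3.

+2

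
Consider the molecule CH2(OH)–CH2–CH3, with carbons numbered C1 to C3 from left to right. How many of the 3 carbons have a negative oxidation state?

3

Tallying each carbon's bonds:
C1: 1C, 2H, 1O → 0 − 2 + 1 = -1
C2: 2C, 2H → 0 − 2 = -2
C3: 1C, 3H → 0 − 3 = -3
3 carbons (C1, C2, C3) meet the condition.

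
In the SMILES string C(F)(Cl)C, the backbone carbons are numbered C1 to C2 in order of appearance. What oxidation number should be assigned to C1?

C1 has one bond to C (0), one bond to F (+1), one bond to Cl (+1), one bond to H (-1).
Oxidation state = 0 + 1 + 1 − 1 = +1.

+1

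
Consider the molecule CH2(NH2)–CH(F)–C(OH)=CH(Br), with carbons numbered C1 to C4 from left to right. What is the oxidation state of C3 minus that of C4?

C3: 3C, 1O → 0 + 1 = +1
C4: 2C, 1H, 1Br → 0 − 1 + 1 = 0
Difference: +1 − (0) = +1.

+1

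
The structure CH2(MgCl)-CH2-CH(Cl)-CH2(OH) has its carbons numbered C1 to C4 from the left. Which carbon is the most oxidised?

C3

Tallying each carbon's bonds:
C1: 1C, 2H, 1Mg → 0 − 2 − 1 = -3
C2: 2C, 2H → 0 − 2 = -2
C3: 2C, 1H, 1Cl → 0 − 1 + 1 = 0
C4: 1C, 2H, 1O → 0 − 2 + 1 = -1
The most oxidised carbon is C3 at 0.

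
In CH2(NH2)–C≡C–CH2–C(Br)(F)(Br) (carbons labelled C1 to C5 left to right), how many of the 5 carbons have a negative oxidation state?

Tallying each carbon's bonds:
C1: 1C, 2H, 1N → 0 − 2 + 1 = -1
C2: 4C → 0 = 0
C3: 4C → 0 = 0
C4: 2C, 2H → 0 − 2 = -2
C5: 1C, 1F, 2Br → 0 + 1 + 2 = +3
2 carbons (C1, C4) meet the condition.

2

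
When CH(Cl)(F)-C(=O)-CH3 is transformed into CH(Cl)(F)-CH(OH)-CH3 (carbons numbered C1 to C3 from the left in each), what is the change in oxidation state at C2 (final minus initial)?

-2

Before: C2 has 2 bonds to C, 2 bonds to O → oxidation state +2.
After: C2 has 2 bonds to C, 1 bond to H, 1 bond to O → oxidation state 0.
Δ = 0 − (+2) = -2, so this is a reduction at C2.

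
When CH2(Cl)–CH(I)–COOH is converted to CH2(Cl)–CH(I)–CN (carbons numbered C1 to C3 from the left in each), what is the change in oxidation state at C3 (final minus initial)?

Before: C3 has 1 bond to C, 3 bonds to O → oxidation state +3.
After: C3 has 1 bond to C, 3 bonds to N → oxidation state +3.
Δ = +3 − (+3) = 0, so no net redox change at C3.

0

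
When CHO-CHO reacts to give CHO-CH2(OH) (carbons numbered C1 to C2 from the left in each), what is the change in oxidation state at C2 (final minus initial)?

Before: C2 has 1 bond to C, 1 bond to H, 2 bonds to O → oxidation state +1.
After: C2 has 1 bond to C, 2 bonds to H, 1 bond to O → oxidation state -1.
Δ = -1 − (+1) = -2, so this is a reduction at C2.

-2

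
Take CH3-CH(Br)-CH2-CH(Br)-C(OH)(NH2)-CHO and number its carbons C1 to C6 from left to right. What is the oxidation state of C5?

+2

Bonds to more-electronegative neighbours contribute +1 each, bonds to H or metals contribute −1 each, and C–C bonds contribute 0.
C5 has one bond to C (0), one bond to C (0), one bond to O (+1), one bond to N (+1).
Oxidation state = 0 + 0 + 1 + 1 = +2.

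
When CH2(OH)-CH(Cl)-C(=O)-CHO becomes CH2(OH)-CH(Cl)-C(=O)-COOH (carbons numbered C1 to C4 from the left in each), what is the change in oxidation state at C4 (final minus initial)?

+2

Before: C4 has 1 bond to C, 1 bond to H, 2 bonds to O → oxidation state +1.
After: C4 has 1 bond to C, 3 bonds to O → oxidation state +3.
Δ = +3 − (+1) = +2, so this is an oxidation at C4.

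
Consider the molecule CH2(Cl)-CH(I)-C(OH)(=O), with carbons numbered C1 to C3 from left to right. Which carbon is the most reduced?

C1

Assign +1 per bond to O/N/halogen, −1 per bond to H or an electropositive element, and 0 per bond to carbon. Tallying each carbon:
C1: 1C, 2H, 1Cl → 0 − 2 + 1 = -1
C2: 2C, 1H, 1I → 0 − 1 + 1 = 0
C3: 1C, 3O → 0 + 3 = +3
The most reduced carbon is C1 at -1.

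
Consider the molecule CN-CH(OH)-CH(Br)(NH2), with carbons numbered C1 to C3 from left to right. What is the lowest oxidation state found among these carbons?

0

Count +1 for every bond to an atom more electronegative than carbon and −1 for every bond to one less electronegative; C–C bonds are 0. Tallying each carbon:
C1: 1C, 3N → 0 + 3 = +3
C2: 2C, 1H, 1O → 0 − 1 + 1 = 0
C3: 1C, 1H, 1N, 1Br → 0 − 1 + 1 + 1 = +1
The lowest value is 0.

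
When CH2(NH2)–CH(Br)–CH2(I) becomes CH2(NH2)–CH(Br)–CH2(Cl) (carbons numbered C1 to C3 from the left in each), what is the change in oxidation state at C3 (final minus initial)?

0

Before: C3 has 1 bond to C, 2 bonds to H, 1 bond to I → oxidation state -1.
After: C3 has 1 bond to C, 2 bonds to H, 1 bond to Cl → oxidation state -1.
Δ = -1 − (-1) = 0, so no net redox change at C3.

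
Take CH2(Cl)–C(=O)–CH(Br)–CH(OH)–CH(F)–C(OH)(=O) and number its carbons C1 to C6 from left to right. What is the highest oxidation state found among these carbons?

Tallying each carbon's bonds:
C1: 1C, 2H, 1Cl → 0 − 2 + 1 = -1
C2: 2C, 2O → 0 + 2 = +2
C3: 2C, 1H, 1Br → 0 − 1 + 1 = 0
C4: 2C, 1H, 1O → 0 − 1 + 1 = 0
C5: 2C, 1H, 1F → 0 − 1 + 1 = 0
C6: 1C, 3O → 0 + 3 = +3
The highest value is +3.

+3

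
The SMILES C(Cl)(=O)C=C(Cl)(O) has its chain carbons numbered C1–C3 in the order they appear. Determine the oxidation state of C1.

Assign +1 per bond to O/N/halogen, −1 per bond to H or an electropositive element, and 0 per bond to carbon.
C1 has one bond to C (0), one bond to Cl (+1), a double bond to O (2×+1 = +2).
Oxidation state = 0 + 1 + 2 = +3.

+3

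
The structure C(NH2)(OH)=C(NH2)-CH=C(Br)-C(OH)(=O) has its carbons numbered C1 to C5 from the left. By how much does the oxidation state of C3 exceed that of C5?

-4

C3: 3C, 1H → 0 − 1 = -1
C5: 1C, 3O → 0 + 3 = +3
Difference: -1 − (+3) = -4.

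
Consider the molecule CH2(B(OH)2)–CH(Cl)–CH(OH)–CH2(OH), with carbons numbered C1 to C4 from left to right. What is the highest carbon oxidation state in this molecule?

0

Tallying each carbon's bonds:
C1: 1C, 2H, 1B → 0 − 2 − 1 = -3
C2: 2C, 1H, 1Cl → 0 − 1 + 1 = 0
C3: 2C, 1H, 1O → 0 − 1 + 1 = 0
C4: 1C, 2H, 1O → 0 − 2 + 1 = -1
The highest value is 0.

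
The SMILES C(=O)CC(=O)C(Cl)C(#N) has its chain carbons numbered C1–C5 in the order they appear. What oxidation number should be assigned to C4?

Count +1 for every bond to an atom more electronegative than carbon and −1 for every bond to one less electronegative; C–C bonds are 0.
C4 has one bond to C (0), one bond to C (0), one bond to H (-1), one bond to Cl (+1).
Oxidation state = 0 + 0 − 1 + 1 = 0.

0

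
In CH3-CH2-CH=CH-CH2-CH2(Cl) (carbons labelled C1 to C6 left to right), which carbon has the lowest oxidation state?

Count +1 for every bond to an atom more electronegative than carbon and −1 for every bond to one less electronegative; C–C bonds are 0. Tallying each carbon:
C1: 1C, 3H → 0 − 3 = -3
C2: 2C, 2H → 0 − 2 = -2
C3: 3C, 1H → 0 − 1 = -1
C4: 3C, 1H → 0 − 1 = -1
C5: 2C, 2H → 0 − 2 = -2
C6: 1C, 2H, 1Cl → 0 − 2 + 1 = -1
The most reduced carbon is C1 at -3.

C1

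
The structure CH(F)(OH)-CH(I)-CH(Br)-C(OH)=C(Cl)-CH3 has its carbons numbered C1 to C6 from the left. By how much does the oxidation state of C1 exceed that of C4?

0

C1: 1C, 1H, 1O, 1F → 0 − 1 + 1 + 1 = +1
C4: 3C, 1O → 0 + 1 = +1
Difference: +1 − (+1) = 0.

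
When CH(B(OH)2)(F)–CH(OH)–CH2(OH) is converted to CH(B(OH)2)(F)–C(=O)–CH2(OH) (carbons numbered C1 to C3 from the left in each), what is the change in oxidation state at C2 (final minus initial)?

Before: C2 has 2 bonds to C, 1 bond to H, 1 bond to O → oxidation state 0.
After: C2 has 2 bonds to C, 2 bonds to O → oxidation state +2.
Δ = +2 − (0) = +2, so this is an oxidation at C2.

+2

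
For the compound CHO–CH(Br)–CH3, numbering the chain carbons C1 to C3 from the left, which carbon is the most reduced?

Each bond to a more electronegative atom (O, N, halogen) counts +1, each bond to a less electronegative atom (H, metal, B, Si) counts −1, and each C–C bond counts 0. Tallying each carbon:
C1: 1C, 1H, 2O → 0 − 1 + 2 = +1
C2: 2C, 1H, 1Br → 0 − 1 + 1 = 0
C3: 1C, 3H → 0 − 3 = -3
The most reduced carbon is C3 at -3.

C3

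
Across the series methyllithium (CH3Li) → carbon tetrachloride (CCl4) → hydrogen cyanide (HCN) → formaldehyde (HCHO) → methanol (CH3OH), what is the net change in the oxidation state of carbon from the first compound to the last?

+2

Carbon oxidation states along the series — methyllithium: -4, carbon tetrachloride: +4, hydrogen cyanide: +2, formaldehyde: 0, methanol: -2.
Net change = -2 − (-4) = +2.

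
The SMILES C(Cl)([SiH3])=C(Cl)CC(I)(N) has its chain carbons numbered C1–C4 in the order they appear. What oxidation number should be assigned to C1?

C1 has a double bond to C (2×0 = 0), one bond to Cl (+1), one bond to Si (-1).
Oxidation state = 0 + 1 − 1 = 0.

0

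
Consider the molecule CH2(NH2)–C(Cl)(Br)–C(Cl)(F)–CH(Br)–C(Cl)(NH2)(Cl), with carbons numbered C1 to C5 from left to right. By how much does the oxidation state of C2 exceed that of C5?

C2: 2C, 1Cl, 1Br → 0 + 1 + 1 = +2
C5: 1C, 1N, 2Cl → 0 + 1 + 2 = +3
Difference: +2 − (+3) = -1.

-1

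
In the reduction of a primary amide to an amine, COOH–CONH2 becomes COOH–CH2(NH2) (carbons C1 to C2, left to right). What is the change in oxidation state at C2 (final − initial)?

Before: C2 has 1 bond to C, 2 bonds to O, 1 bond to N → oxidation state +3.
After: C2 has 1 bond to C, 2 bonds to H, 1 bond to N → oxidation state -1.
Δ = -1 − (+3) = -4, so this is a reduction at C2.

-4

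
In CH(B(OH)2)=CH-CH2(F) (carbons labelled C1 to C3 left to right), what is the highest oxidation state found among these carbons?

Tallying each carbon's bonds:
C1: 2C, 1H, 1B → 0 − 1 − 1 = -2
C2: 3C, 1H → 0 − 1 = -1
C3: 1C, 2H, 1F → 0 − 2 + 1 = -1
The highest value is -1.

-1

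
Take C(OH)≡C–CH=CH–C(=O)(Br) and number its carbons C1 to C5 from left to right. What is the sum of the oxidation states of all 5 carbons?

Tallying each carbon's bonds:
C1: 3C, 1O → 0 + 1 = +1
C2: 4C → 0 = 0
C3: 3C, 1H → 0 − 1 = -1
C4: 3C, 1H → 0 − 1 = -1
C5: 1C, 2O, 1Br → 0 + 2 + 1 = +3
Sum = +1 + 0 − 1 − 1 + 3 = +2.

+2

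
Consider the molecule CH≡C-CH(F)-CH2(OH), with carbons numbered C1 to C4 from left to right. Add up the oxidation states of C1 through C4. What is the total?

-2

Tallying each carbon's bonds:
C1: 3C, 1H → 0 − 1 = -1
C2: 4C → 0 = 0
C3: 2C, 1H, 1F → 0 − 1 + 1 = 0
C4: 1C, 2H, 1O → 0 − 2 + 1 = -1
Sum = -1 + 0 + 0 − 1 = -2.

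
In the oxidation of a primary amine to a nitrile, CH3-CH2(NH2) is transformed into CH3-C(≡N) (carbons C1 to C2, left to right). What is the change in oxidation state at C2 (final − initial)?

+4

Before: C2 has 1 bond to C, 2 bonds to H, 1 bond to N → oxidation state -1.
After: C2 has 1 bond to C, 3 bonds to N → oxidation state +3.
Δ = +3 − (-1) = +4, so this is an oxidation at C2.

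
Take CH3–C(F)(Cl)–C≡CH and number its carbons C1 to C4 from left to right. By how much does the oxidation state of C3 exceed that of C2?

-2

C3: 4C → 0 = 0
C2: 2C, 1F, 1Cl → 0 + 1 + 1 = +2
Difference: 0 − (+2) = -2.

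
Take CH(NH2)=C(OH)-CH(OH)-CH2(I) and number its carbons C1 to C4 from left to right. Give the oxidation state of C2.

C2 has a double bond to C (2×0 = 0), one bond to C (0), one bond to O (+1).
Oxidation state = 0 + 0 + 1 = +1.

+1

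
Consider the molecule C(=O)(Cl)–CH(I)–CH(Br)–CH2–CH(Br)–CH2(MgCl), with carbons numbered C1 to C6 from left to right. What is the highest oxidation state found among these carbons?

Each bond to a more electronegative atom (O, N, halogen) counts +1, each bond to a less electronegative atom (H, metal, B, Si) counts −1, and each C–C bond counts 0. Tallying each carbon:
C1: 1C, 2O, 1Cl → 0 + 2 + 1 = +3
C2: 2C, 1H, 1I → 0 − 1 + 1 = 0
C3: 2C, 1H, 1Br → 0 − 1 + 1 = 0
C4: 2C, 2H → 0 − 2 = -2
C5: 2C, 1H, 1Br → 0 − 1 + 1 = 0
C6: 1C, 2H, 1Mg → 0 − 2 − 1 = -3
The highest value is +3.

+3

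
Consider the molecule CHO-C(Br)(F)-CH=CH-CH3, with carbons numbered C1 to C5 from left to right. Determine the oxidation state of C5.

Bonds to more-electronegative neighbours contribute +1 each, bonds to H or metals contribute −1 each, and C–C bonds contribute 0.
C5 has one bond to C (0), one bond to H (-1), one bond to H (-1), one bond to H (-1).
Oxidation state = 0 − 1 − 1 − 1 = -3.

-3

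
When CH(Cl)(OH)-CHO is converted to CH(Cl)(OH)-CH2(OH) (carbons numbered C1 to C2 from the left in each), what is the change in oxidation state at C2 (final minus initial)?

Before: C2 has 1 bond to C, 1 bond to H, 2 bonds to O → oxidation state +1.
After: C2 has 1 bond to C, 2 bonds to H, 1 bond to O → oxidation state -1.
Δ = -1 − (+1) = -2, so this is a reduction at C2.

-2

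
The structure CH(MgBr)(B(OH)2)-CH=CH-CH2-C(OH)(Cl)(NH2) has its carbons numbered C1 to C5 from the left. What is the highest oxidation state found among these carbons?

Tallying each carbon's bonds:
C1: 1C, 1H, 1Mg, 1B → 0 − 1 − 1 − 1 = -3
C2: 3C, 1H → 0 − 1 = -1
C3: 3C, 1H → 0 − 1 = -1
C4: 2C, 2H → 0 − 2 = -2
C5: 1C, 1O, 1N, 1Cl → 0 + 1 + 1 + 1 = +3
The highest value is +3.

+3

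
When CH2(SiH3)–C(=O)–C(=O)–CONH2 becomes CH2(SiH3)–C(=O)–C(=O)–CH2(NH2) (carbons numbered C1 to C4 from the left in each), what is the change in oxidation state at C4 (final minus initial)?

Before: C4 has 1 bond to C, 2 bonds to O, 1 bond to N → oxidation state +3.
After: C4 has 1 bond to C, 2 bonds to H, 1 bond to N → oxidation state -1.
Δ = -1 − (+3) = -4, so this is a reduction at C4.

-4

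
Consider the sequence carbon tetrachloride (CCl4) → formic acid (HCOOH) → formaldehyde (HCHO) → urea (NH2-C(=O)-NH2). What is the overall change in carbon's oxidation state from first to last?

0

Carbon oxidation states along the series — carbon tetrachloride: +4, formic acid: +2, formaldehyde: 0, urea: +4.
Net change = +4 − (+4) = 0.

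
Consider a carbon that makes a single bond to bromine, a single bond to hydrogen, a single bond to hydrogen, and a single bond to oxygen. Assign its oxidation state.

0

Count +1 for every bond to an atom more electronegative than carbon and −1 for every bond to one less electronegative; C–C bonds are 0.
The carbon has one bond to H (-1), one bond to Br (+1), one bond to H (-1), one bond to O (+1).
Oxidation state = -1 + 1 − 1 + 1 = 0.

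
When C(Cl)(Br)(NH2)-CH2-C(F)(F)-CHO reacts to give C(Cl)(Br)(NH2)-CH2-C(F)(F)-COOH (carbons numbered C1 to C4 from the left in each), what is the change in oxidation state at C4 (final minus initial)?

+2

Before: C4 has 1 bond to C, 1 bond to H, 2 bonds to O → oxidation state +1.
After: C4 has 1 bond to C, 3 bonds to O → oxidation state +3.
Δ = +3 − (+1) = +2, so this is an oxidation at C4.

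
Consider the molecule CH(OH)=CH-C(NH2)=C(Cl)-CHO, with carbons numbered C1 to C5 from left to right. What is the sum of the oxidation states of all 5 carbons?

+2

Tallying each carbon's bonds:
C1: 2C, 1H, 1O → 0 − 1 + 1 = 0
C2: 3C, 1H → 0 − 1 = -1
C3: 3C, 1N → 0 + 1 = +1
C4: 3C, 1Cl → 0 + 1 = +1
C5: 1C, 1H, 2O → 0 − 1 + 2 = +1
Sum = 0 − 1 + 1 + 1 + 1 = +2.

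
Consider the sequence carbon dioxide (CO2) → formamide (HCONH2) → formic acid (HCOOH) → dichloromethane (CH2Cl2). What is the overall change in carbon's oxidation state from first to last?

-4

Carbon oxidation states along the series — carbon dioxide: +4, formamide: +2, formic acid: +2, dichloromethane: 0.
Net change = 0 − (+4) = -4.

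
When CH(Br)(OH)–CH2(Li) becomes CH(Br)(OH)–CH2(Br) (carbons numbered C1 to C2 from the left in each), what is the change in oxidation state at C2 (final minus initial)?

Before: C2 has 1 bond to C, 2 bonds to H, 1 bond to Li → oxidation state -3.
After: C2 has 1 bond to C, 2 bonds to H, 1 bond to Br → oxidation state -1.
Δ = -1 − (-3) = +2, so this is an oxidation at C2.

+2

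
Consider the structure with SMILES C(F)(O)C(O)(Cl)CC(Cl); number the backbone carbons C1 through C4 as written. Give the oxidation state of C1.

+1

Assign +1 per bond to O/N/halogen, −1 per bond to H or an electropositive element, and 0 per bond to carbon.
C1 has one bond to C (0), one bond to F (+1), one bond to H (-1), one bond to O (+1).
Oxidation state = 0 + 1 − 1 + 1 = +1.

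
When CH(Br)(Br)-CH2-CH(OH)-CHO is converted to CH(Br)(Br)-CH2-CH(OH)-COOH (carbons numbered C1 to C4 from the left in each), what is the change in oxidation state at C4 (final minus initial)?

+2

Before: C4 has 1 bond to C, 1 bond to H, 2 bonds to O → oxidation state +1.
After: C4 has 1 bond to C, 3 bonds to O → oxidation state +3.
Δ = +3 − (+1) = +2, so this is an oxidation at C4.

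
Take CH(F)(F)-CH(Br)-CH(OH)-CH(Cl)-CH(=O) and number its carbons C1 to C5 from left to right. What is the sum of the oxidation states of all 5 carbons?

+2

Bonds to more-electronegative neighbours contribute +1 each, bonds to H or metals contribute −1 each, and C–C bonds contribute 0. Tallying each carbon:
C1: 1C, 1H, 2F → 0 − 1 + 2 = +1
C2: 2C, 1H, 1Br → 0 − 1 + 1 = 0
C3: 2C, 1H, 1O → 0 − 1 + 1 = 0
C4: 2C, 1H, 1Cl → 0 − 1 + 1 = 0
C5: 1C, 1H, 2O → 0 − 1 + 2 = +1
Sum = +1 + 0 + 0 + 0 + 1 = +2.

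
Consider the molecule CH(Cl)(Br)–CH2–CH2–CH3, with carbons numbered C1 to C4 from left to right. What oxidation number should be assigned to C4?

Bonds to more-electronegative neighbours contribute +1 each, bonds to H or metals contribute −1 each, and C–C bonds contribute 0.
C4 has one bond to C (0), one bond to H (-1), one bond to H (-1), one bond to H (-1).
Oxidation state = 0 − 1 − 1 − 1 = -3.

-3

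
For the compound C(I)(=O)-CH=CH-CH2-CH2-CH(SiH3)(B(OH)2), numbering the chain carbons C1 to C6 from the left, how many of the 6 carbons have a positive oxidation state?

Tallying each carbon's bonds:
C1: 1C, 2O, 1I → 0 + 2 + 1 = +3
C2: 3C, 1H → 0 − 1 = -1
C3: 3C, 1H → 0 − 1 = -1
C4: 2C, 2H → 0 − 2 = -2
C5: 2C, 2H → 0 − 2 = -2
C6: 1C, 1H, 1B, 1Si → 0 − 1 − 1 − 1 = -3
1 carbon (C1) meets the condition.

1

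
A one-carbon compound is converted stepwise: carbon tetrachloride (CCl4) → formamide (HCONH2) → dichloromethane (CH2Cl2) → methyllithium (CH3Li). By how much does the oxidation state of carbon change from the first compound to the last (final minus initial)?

Carbon oxidation states along the series — carbon tetrachloride: +4, formamide: +2, dichloromethane: 0, methyllithium: -4.
Net change = -4 − (+4) = -8.

-8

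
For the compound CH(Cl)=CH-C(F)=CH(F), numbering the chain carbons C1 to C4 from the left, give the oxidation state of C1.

0

Assign +1 per bond to O/N/halogen, −1 per bond to H or an electropositive element, and 0 per bond to carbon.
C1 has a double bond to C (2×0 = 0), one bond to H (-1), one bond to Cl (+1).
Oxidation state = 0 − 1 + 1 = 0.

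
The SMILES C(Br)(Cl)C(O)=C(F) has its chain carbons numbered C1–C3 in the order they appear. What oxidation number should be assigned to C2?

C2 has one bond to C (0), a double bond to C (2×0 = 0), one bond to O (+1).
Oxidation state = 0 + 0 + 1 = +1.

+1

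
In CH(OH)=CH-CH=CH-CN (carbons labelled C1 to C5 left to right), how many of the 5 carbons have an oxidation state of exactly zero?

1

Tallying each carbon's bonds:
C1: 2C, 1H, 1O → 0 − 1 + 1 = 0
C2: 3C, 1H → 0 − 1 = -1
C3: 3C, 1H → 0 − 1 = -1
C4: 3C, 1H → 0 − 1 = -1
C5: 1C, 3N → 0 + 3 = +3
1 carbon (C1) meets the condition.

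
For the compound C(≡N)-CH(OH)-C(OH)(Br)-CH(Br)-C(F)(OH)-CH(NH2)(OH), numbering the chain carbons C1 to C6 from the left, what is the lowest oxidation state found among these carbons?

Count +1 for every bond to an atom more electronegative than carbon and −1 for every bond to one less electronegative; C–C bonds are 0. Tallying each carbon:
C1: 1C, 3N → 0 + 3 = +3
C2: 2C, 1H, 1O → 0 − 1 + 1 = 0
C3: 2C, 1O, 1Br → 0 + 1 + 1 = +2
C4: 2C, 1H, 1Br → 0 − 1 + 1 = 0
C5: 2C, 1O, 1F → 0 + 1 + 1 = +2
C6: 1C, 1H, 1O, 1N → 0 − 1 + 1 + 1 = +1
The lowest value is 0.

0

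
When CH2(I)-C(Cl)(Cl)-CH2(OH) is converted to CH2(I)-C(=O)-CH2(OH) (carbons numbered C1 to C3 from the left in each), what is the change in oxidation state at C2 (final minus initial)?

Before: C2 has 2 bonds to C, 2 bonds to Cl → oxidation state +2.
After: C2 has 2 bonds to C, 2 bonds to O → oxidation state +2.
Δ = +2 − (+2) = 0, so no net redox change at C2.

0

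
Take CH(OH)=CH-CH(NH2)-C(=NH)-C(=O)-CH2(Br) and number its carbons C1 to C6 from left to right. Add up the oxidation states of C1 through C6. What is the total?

Count +1 for every bond to an atom more electronegative than carbon and −1 for every bond to one less electronegative; C–C bonds are 0. Tallying each carbon:
C1: 2C, 1H, 1O → 0 − 1 + 1 = 0
C2: 3C, 1H → 0 − 1 = -1
C3: 2C, 1H, 1N → 0 − 1 + 1 = 0
C4: 2C, 2N → 0 + 2 = +2
C5: 2C, 2O → 0 + 2 = +2
C6: 1C, 2H, 1Br → 0 − 2 + 1 = -1
Sum = 0 − 1 + 0 + 2 + 2 − 1 = +2.

+2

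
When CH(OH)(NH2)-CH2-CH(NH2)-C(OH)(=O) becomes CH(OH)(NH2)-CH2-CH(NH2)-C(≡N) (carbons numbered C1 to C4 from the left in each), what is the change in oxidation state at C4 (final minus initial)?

Before: C4 has 1 bond to C, 3 bonds to O → oxidation state +3.
After: C4 has 1 bond to C, 3 bonds to N → oxidation state +3.
Δ = +3 − (+3) = 0, so no net redox change at C4.

0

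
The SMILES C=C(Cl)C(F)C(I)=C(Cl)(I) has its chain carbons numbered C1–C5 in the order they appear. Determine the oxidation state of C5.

+2

C5 has a double bond to C (2×0 = 0), one bond to Cl (+1), one bond to I (+1).
Oxidation state = 0 + 1 + 1 = +2.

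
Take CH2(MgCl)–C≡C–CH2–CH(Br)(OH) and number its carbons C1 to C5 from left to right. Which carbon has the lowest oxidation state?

Count +1 for every bond to an atom more electronegative than carbon and −1 for every bond to one less electronegative; C–C bonds are 0. Tallying each carbon:
C1: 1C, 2H, 1Mg → 0 − 2 − 1 = -3
C2: 4C → 0 = 0
C3: 4C → 0 = 0
C4: 2C, 2H → 0 − 2 = -2
C5: 1C, 1H, 1O, 1Br → 0 − 1 + 1 + 1 = +1
The most reduced carbon is C1 at -3.

C1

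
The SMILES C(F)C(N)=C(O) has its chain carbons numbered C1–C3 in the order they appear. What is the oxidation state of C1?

Assign +1 per bond to O/N/halogen, −1 per bond to H or an electropositive element, and 0 per bond to carbon.
C1 has one bond to C (0), one bond to H (-1), one bond to F (+1), one bond to H (-1).
Oxidation state = 0 − 1 + 1 − 1 = -1.

-1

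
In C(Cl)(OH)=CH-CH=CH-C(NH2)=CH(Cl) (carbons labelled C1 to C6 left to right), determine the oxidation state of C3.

-1

C3 has one bond to C (0), a double bond to C (2×0 = 0), one bond to H (-1).
Oxidation state = 0 + 0 − 1 = -1.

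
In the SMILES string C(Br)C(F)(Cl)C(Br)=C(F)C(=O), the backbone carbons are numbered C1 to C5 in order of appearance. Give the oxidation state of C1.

-1

Count +1 for every bond to an atom more electronegative than carbon and −1 for every bond to one less electronegative; C–C bonds are 0.
C1 has one bond to C (0), one bond to H (-1), one bond to Br (+1), one bond to H (-1).
Oxidation state = 0 − 1 + 1 − 1 = -1.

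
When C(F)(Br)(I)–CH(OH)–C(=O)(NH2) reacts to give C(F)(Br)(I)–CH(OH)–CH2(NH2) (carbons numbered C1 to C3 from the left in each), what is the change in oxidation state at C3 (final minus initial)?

-4

Before: C3 has 1 bond to C, 2 bonds to O, 1 bond to N → oxidation state +3.
After: C3 has 1 bond to C, 2 bonds to H, 1 bond to N → oxidation state -1.
Δ = -1 − (+3) = -4, so this is a reduction at C3.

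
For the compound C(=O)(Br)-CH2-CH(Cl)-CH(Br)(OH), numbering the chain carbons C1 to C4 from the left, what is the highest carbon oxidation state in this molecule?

Assign +1 per bond to O/N/halogen, −1 per bond to H or an electropositive element, and 0 per bond to carbon. Tallying each carbon:
C1: 1C, 2O, 1Br → 0 + 2 + 1 = +3
C2: 2C, 2H → 0 − 2 = -2
C3: 2C, 1H, 1Cl → 0 − 1 + 1 = 0
C4: 1C, 1H, 1O, 1Br → 0 − 1 + 1 + 1 = +1
The highest value is +3.

+3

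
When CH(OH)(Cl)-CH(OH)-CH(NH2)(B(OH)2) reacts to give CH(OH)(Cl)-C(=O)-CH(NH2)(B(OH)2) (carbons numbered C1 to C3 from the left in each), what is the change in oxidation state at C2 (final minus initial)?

Before: C2 has 2 bonds to C, 1 bond to H, 1 bond to O → oxidation state 0.
After: C2 has 2 bonds to C, 2 bonds to O → oxidation state +2.
Δ = +2 − (0) = +2, so this is an oxidation at C2.

+2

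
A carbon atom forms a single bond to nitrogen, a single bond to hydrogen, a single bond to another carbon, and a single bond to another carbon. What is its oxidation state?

0

The carbon has one bond to C (0), one bond to C (0), one bond to H (-1), one bond to N (+1).
Oxidation state = 0 + 0 − 1 + 1 = 0.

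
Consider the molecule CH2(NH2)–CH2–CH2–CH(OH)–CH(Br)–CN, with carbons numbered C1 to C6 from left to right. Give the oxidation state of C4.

0

Bonds to more-electronegative neighbours contribute +1 each, bonds to H or metals contribute −1 each, and C–C bonds contribute 0.
C4 has one bond to C (0), one bond to C (0), one bond to H (-1), one bond to O (+1).
Oxidation state = 0 + 0 − 1 + 1 = 0.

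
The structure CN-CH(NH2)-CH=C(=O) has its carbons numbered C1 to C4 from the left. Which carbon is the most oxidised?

Tallying each carbon's bonds:
C1: 1C, 3N → 0 + 3 = +3
C2: 2C, 1H, 1N → 0 − 1 + 1 = 0
C3: 3C, 1H → 0 − 1 = -1
C4: 2C, 2O → 0 + 2 = +2
The most oxidised carbon is C1 at +3.

C1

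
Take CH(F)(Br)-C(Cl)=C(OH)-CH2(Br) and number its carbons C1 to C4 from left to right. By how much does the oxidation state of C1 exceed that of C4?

C1: 1C, 1H, 1F, 1Br → 0 − 1 + 1 + 1 = +1
C4: 1C, 2H, 1Br → 0 − 2 + 1 = -1
Difference: +1 − (-1) = +2.

+2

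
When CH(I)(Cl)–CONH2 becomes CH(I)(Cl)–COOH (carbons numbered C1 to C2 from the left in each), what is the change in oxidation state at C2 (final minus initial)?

Before: C2 has 1 bond to C, 2 bonds to O, 1 bond to N → oxidation state +3.
After: C2 has 1 bond to C, 3 bonds to O → oxidation state +3.
Δ = +3 − (+3) = 0, so no net redox change at C2.

0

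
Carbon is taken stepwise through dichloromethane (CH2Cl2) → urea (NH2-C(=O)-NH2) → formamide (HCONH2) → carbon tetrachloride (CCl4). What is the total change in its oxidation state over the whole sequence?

+4

Carbon oxidation states along the series — dichloromethane: 0, urea: +4, formamide: +2, carbon tetrachloride: +4.
Net change = +4 − (0) = +4.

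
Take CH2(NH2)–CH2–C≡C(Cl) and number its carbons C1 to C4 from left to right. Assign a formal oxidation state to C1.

-1

C1 has one bond to C (0), one bond to H (-1), one bond to N (+1), one bond to H (-1).
Oxidation state = 0 − 1 + 1 − 1 = -1.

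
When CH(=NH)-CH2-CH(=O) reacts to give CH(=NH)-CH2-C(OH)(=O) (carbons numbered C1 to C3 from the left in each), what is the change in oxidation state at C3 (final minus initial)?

Before: C3 has 1 bond to C, 1 bond to H, 2 bonds to O → oxidation state +1.
After: C3 has 1 bond to C, 3 bonds to O → oxidation state +3.
Δ = +3 − (+1) = +2, so this is an oxidation at C3.

+2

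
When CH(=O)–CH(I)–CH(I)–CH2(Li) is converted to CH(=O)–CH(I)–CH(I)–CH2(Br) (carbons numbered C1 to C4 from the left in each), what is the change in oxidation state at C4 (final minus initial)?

+2

Before: C4 has 1 bond to C, 2 bonds to H, 1 bond to Li → oxidation state -3.
After: C4 has 1 bond to C, 2 bonds to H, 1 bond to Br → oxidation state -1.
Δ = -1 − (-3) = +2, so this is an oxidation at C4.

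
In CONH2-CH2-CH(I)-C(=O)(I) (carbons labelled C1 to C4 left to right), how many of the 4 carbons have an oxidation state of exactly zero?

1

Tallying each carbon's bonds:
C1: 1C, 2O, 1N → 0 + 2 + 1 = +3
C2: 2C, 2H → 0 − 2 = -2
C3: 2C, 1H, 1I → 0 − 1 + 1 = 0
C4: 1C, 2O, 1I → 0 + 2 + 1 = +3
1 carbon (C3) meets the condition.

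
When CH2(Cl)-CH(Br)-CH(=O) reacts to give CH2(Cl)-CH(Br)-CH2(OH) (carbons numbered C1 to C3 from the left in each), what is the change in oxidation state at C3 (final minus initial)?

-2

Before: C3 has 1 bond to C, 1 bond to H, 2 bonds to O → oxidation state +1.
After: C3 has 1 bond to C, 2 bonds to H, 1 bond to O → oxidation state -1.
Δ = -1 − (+1) = -2, so this is a reduction at C3.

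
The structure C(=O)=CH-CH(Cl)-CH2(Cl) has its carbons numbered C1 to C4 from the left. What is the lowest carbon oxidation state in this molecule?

Bonds to more-electronegative neighbours contribute +1 each, bonds to H or metals contribute −1 each, and C–C bonds contribute 0. Tallying each carbon:
C1: 2C, 2O → 0 + 2 = +2
C2: 3C, 1H → 0 − 1 = -1
C3: 2C, 1H, 1Cl → 0 − 1 + 1 = 0
C4: 1C, 2H, 1Cl → 0 − 2 + 1 = -1
The lowest value is -1.

-1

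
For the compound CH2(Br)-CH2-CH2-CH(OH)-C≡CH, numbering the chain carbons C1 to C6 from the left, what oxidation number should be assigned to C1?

Assign +1 per bond to O/N/halogen, −1 per bond to H or an electropositive element, and 0 per bond to carbon.
C1 has one bond to C (0), one bond to H (-1), one bond to Br (+1), one bond to H (-1).
Oxidation state = 0 − 1 + 1 − 1 = -1.

-1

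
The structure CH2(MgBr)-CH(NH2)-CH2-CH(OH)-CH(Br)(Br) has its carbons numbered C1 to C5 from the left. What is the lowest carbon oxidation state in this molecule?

-3

Each bond to a more electronegative atom (O, N, halogen) counts +1, each bond to a less electronegative atom (H, metal, B, Si) counts −1, and each C–C bond counts 0. Tallying each carbon:
C1: 1C, 2H, 1Mg → 0 − 2 − 1 = -3
C2: 2C, 1H, 1N → 0 − 1 + 1 = 0
C3: 2C, 2H → 0 − 2 = -2
C4: 2C, 1H, 1O → 0 − 1 + 1 = 0
C5: 1C, 1H, 2Br → 0 − 1 + 2 = +1
The lowest value is -3.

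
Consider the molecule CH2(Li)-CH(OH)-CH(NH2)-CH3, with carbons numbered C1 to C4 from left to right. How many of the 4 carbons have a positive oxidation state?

Tallying each carbon's bonds:
C1: 1C, 2H, 1Li → 0 − 2 − 1 = -3
C2: 2C, 1H, 1O → 0 − 1 + 1 = 0
C3: 2C, 1H, 1N → 0 − 1 + 1 = 0
C4: 1C, 3H → 0 − 3 = -3
0 carbons meet the condition.

0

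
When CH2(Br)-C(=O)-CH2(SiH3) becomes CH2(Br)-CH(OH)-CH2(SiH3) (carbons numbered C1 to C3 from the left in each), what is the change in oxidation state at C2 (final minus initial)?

Before: C2 has 2 bonds to C, 2 bonds to O → oxidation state +2.
After: C2 has 2 bonds to C, 1 bond to H, 1 bond to O → oxidation state 0.
Δ = 0 − (+2) = -2, so this is a reduction at C2.

-2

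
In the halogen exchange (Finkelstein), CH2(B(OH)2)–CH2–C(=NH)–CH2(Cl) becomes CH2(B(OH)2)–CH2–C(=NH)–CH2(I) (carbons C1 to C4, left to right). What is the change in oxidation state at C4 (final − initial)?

Before: C4 has 1 bond to C, 2 bonds to H, 1 bond to Cl → oxidation state -1.
After: C4 has 1 bond to C, 2 bonds to H, 1 bond to I → oxidation state -1.
Δ = -1 − (-1) = 0, so no net redox change at C4.

0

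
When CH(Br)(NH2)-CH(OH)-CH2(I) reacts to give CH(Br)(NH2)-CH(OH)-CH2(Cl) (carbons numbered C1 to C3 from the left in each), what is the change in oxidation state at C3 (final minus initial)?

0

Before: C3 has 1 bond to C, 2 bonds to H, 1 bond to I → oxidation state -1.
After: C3 has 1 bond to C, 2 bonds to H, 1 bond to Cl → oxidation state -1.
Δ = -1 − (-1) = 0, so no net redox change at C3.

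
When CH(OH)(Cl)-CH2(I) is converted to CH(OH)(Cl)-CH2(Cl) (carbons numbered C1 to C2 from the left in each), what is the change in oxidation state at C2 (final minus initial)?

Before: C2 has 1 bond to C, 2 bonds to H, 1 bond to I → oxidation state -1.
After: C2 has 1 bond to C, 2 bonds to H, 1 bond to Cl → oxidation state -1.
Δ = -1 − (-1) = 0, so no net redox change at C2.

0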